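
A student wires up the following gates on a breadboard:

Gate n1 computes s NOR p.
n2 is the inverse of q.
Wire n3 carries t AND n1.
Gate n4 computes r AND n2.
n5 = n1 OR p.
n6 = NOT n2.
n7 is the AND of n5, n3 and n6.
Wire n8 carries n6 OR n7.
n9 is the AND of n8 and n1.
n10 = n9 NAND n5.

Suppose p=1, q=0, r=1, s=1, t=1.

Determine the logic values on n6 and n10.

n6 = 0; n10 = 1

n1 = s NOR p = 1 NOR 1 = 0
n2 = NOT q = NOT 0 = 1
n3 = t AND n1 = 1 AND 0 = 0
n5 = n1 OR p = 0 OR 1 = 1
n6 = NOT n2 = NOT 1 = 0
n7 = n5 AND n3 AND n6 = 1 AND 0 AND 0 = 0
n8 = n6 OR n7 = 0 OR 0 = 0
n9 = n8 AND n1 = 0 AND 0 = 0
n10 = n9 NAND n5 = 0 NAND 1 = 1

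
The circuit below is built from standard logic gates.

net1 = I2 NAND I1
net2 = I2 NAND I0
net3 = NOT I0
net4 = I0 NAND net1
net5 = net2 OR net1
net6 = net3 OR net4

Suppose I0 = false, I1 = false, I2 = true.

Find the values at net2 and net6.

net2 = true; net6 = true

net1 = I2 NAND I1 = true NAND false = true
net2 = I2 NAND I0 = true NAND false = true
net3 = NOT I0 = NOT false = true
net4 = I0 NAND net1 = false NAND true = true
net6 = net3 OR net4 = true OR true = true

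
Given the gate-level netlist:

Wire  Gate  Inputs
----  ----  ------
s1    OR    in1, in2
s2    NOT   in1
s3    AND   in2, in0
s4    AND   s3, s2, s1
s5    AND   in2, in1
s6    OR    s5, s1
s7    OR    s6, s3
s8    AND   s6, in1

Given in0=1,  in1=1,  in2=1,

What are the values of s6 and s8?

s1 = in1 OR in2 = 1 OR 1 = 1
s5 = in2 AND in1 = 1 AND 1 = 1
s6 = s5 OR s1 = 1 OR 1 = 1
s8 = s6 AND in1 = 1 AND 1 = 1

s6 = 1, s8 = 1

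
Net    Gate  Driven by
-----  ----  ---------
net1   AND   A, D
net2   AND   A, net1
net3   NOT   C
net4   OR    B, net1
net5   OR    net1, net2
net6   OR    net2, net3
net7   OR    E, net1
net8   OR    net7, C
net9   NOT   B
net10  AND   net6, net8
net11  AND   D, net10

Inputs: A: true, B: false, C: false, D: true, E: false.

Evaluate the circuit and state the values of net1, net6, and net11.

net1 = A AND D = true AND true = true
net2 = A AND net1 = true AND true = true
net3 = NOT C = NOT false = true
net6 = net2 OR net3 = true OR true = true
net7 = E OR net1 = false OR true = true
net8 = net7 OR C = true OR false = true
net10 = net6 AND net8 = true AND true = true
net11 = D AND net10 = true AND true = true

net1 = true; net6 = true; net11 = true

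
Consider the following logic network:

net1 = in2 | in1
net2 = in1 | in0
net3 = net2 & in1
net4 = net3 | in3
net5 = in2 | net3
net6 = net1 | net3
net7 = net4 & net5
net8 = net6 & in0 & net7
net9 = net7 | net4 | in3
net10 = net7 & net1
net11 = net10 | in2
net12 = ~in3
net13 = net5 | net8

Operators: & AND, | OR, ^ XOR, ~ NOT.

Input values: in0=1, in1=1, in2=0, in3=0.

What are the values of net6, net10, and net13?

net6 = 1; net10 = 1; net13 = 1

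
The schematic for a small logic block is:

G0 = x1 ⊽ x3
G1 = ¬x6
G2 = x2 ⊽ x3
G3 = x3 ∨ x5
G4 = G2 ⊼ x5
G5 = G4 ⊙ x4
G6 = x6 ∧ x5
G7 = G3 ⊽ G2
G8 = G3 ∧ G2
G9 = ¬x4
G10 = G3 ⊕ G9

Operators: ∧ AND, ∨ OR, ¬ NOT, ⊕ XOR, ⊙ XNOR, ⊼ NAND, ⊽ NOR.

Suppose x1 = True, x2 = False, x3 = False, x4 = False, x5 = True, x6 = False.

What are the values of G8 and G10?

G2 = x2 NOR x3 = False NOR False = True
G3 = x3 OR x5 = False OR True = True
G8 = G3 AND G2 = True AND True = True
G9 = NOT x4 = NOT False = True
G10 = G3 XOR G9 = True XOR True = False

G8 = True  G10 = False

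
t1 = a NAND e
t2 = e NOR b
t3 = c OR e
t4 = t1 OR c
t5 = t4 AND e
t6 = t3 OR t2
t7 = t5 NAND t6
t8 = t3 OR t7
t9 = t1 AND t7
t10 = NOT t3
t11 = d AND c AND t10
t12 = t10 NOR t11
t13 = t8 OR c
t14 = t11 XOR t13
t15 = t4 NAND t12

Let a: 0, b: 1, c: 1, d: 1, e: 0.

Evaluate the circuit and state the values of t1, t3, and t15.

t1 = a NAND e = 0 NAND 0 = 1
t3 = c OR e = 1 OR 0 = 1
t4 = t1 OR c = 1 OR 1 = 1
t10 = NOT t3 = NOT 1 = 0
t11 = d AND c AND t10 = 1 AND 1 AND 0 = 0
t12 = t10 NOR t11 = 0 NOR 0 = 1
t15 = t4 NAND t12 = 1 NAND 1 = 0

t1 = 1  t3 = 1  t15 = 0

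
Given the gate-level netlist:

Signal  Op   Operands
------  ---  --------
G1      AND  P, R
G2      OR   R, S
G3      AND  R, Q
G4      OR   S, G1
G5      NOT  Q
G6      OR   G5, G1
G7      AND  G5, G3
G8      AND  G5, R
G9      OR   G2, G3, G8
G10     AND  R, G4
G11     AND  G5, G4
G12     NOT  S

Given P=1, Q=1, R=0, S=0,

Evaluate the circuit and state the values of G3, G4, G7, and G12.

G1 = P AND R = 1 AND 0 = 0
G3 = R AND Q = 0 AND 1 = 0
G4 = S OR G1 = 0 OR 0 = 0
G5 = NOT Q = NOT 1 = 0
G7 = G5 AND G3 = 0 AND 0 = 0
G12 = NOT S = NOT 0 = 1

G3 = 0, G4 = 0, G7 = 0, G12 = 1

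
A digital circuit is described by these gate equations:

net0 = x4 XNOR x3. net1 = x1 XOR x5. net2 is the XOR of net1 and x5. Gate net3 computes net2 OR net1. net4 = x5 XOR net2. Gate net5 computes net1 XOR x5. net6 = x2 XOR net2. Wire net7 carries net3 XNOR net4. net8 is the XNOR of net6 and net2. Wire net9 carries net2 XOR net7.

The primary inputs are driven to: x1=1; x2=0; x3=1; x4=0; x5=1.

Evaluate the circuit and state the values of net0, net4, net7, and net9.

net0 = x4 XNOR x3 = 0 XNOR 1 = 0
net1 = x1 XOR x5 = 1 XOR 1 = 0
net2 = net1 XOR x5 = 0 XOR 1 = 1
net3 = net2 OR net1 = 1 OR 0 = 1
net4 = x5 XOR net2 = 1 XOR 1 = 0
net7 = net3 XNOR net4 = 1 XNOR 0 = 0
net9 = net2 XOR net7 = 1 XOR 0 = 1

net0 = 0, net4 = 0, net7 = 0, net9 = 1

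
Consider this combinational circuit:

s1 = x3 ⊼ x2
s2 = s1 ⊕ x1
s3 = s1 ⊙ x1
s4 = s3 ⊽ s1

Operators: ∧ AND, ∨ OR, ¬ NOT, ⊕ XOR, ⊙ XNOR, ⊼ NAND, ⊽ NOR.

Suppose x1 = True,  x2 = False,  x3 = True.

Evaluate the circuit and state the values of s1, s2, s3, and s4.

s1 = True  s2 = False  s3 = True  s4 = False

s1 = x3 NAND x2 = True NAND False = True
s2 = s1 XOR x1 = True XOR True = False
s3 = s1 XNOR x1 = True XNOR True = True
s4 = s3 NOR s1 = True NOR True = False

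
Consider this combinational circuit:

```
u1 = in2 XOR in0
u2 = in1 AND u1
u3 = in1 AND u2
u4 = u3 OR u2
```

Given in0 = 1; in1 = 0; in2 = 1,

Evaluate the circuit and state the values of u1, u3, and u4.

u1 = 0; u3 = 0; u4 = 0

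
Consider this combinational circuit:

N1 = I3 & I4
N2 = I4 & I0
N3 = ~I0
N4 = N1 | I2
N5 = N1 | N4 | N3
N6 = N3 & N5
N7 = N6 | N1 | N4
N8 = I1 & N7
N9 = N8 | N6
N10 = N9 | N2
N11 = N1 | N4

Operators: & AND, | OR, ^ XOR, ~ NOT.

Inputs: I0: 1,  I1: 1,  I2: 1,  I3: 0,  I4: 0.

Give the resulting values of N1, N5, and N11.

N1 = 0  N5 = 1  N11 = 1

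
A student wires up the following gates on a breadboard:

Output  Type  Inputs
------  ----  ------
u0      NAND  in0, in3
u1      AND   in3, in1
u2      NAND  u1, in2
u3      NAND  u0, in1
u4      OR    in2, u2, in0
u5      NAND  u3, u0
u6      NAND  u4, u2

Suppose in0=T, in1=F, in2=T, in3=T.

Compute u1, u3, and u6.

u0 = in0 NAND in3 = T NAND T = F
u1 = in3 AND in1 = T AND F = F
u2 = u1 NAND in2 = F NAND T = T
u3 = u0 NAND in1 = F NAND F = T
u4 = in2 OR u2 OR in0 = T OR T OR T = T
u6 = u4 NAND u2 = T NAND T = F

u1 = F  u3 = T  u6 = F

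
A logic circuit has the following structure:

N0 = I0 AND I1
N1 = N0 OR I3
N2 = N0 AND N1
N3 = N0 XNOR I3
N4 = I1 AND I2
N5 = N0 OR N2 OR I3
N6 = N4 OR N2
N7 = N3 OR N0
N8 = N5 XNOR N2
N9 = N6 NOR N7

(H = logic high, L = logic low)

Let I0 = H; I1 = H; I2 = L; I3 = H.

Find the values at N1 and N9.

N1 = H, N9 = L

N0 = I0 AND I1 = H AND H = H
N1 = N0 OR I3 = H OR H = H
N2 = N0 AND N1 = H AND H = H
N3 = N0 XNOR I3 = H XNOR H = H
N4 = I1 AND I2 = H AND L = L
N6 = N4 OR N2 = L OR H = H
N7 = N3 OR N0 = H OR H = H
N9 = N6 NOR N7 = H NOR H = L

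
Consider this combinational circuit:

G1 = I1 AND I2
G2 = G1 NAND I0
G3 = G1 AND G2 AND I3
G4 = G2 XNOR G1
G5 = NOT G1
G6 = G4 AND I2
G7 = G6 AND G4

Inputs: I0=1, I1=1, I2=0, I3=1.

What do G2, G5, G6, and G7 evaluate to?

G2 = 1, G5 = 1, G6 = 0, G7 = 0

G1 = I1 AND I2 = 1 AND 0 = 0
G2 = G1 NAND I0 = 0 NAND 1 = 1
G4 = G2 XNOR G1 = 1 XNOR 0 = 0
G5 = NOT G1 = NOT 0 = 1
G6 = G4 AND I2 = 0 AND 0 = 0
G7 = G6 AND G4 = 0 AND 0 = 0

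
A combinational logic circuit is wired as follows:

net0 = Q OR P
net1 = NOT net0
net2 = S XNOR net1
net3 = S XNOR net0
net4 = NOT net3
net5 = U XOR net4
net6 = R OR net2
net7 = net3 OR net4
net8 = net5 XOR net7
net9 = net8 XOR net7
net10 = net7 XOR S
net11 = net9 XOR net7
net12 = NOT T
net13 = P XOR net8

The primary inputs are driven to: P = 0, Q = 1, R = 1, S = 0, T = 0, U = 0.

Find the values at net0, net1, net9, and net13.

net0 = 1, net1 = 0, net9 = 1, net13 = 0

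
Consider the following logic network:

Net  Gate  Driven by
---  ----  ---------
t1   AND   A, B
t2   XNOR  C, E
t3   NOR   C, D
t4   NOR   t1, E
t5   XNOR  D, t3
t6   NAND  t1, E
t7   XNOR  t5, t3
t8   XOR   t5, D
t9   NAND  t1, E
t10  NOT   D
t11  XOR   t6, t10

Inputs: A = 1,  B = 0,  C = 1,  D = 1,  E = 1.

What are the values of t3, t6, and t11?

t3 = 0; t6 = 1; t11 = 1

t1 = A AND B = 1 AND 0 = 0
t3 = C NOR D = 1 NOR 1 = 0
t6 = t1 NAND E = 0 NAND 1 = 1
t10 = NOT D = NOT 1 = 0
t11 = t6 XOR t10 = 1 XOR 0 = 1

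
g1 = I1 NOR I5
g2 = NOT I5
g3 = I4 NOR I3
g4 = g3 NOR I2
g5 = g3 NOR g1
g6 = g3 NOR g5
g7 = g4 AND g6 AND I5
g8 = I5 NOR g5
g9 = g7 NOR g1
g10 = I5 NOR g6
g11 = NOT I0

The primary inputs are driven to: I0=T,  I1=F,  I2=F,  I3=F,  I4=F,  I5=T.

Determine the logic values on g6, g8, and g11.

g6 = F; g8 = F; g11 = F

g1 = I1 NOR I5 = F NOR T = F
g3 = I4 NOR I3 = F NOR F = T
g5 = g3 NOR g1 = T NOR F = F
g6 = g3 NOR g5 = T NOR F = F
g8 = I5 NOR g5 = T NOR F = F
g11 = NOT I0 = NOT T = F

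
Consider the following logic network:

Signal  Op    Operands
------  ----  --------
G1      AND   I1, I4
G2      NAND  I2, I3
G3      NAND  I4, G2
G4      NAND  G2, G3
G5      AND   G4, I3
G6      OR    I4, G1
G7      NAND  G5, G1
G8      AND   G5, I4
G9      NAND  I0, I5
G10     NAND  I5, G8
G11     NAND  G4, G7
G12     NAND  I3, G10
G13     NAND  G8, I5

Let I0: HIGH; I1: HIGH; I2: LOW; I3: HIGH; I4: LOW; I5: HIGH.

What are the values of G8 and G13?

G8 = LOW; G13 = HIGH

G2 = I2 NAND I3 = LOW NAND HIGH = HIGH
G3 = I4 NAND G2 = LOW NAND HIGH = HIGH
G4 = G2 NAND G3 = HIGH NAND HIGH = LOW
G5 = G4 AND I3 = LOW AND HIGH = LOW
G8 = G5 AND I4 = LOW AND LOW = LOW
G13 = G8 NAND I5 = LOW NAND HIGH = HIGH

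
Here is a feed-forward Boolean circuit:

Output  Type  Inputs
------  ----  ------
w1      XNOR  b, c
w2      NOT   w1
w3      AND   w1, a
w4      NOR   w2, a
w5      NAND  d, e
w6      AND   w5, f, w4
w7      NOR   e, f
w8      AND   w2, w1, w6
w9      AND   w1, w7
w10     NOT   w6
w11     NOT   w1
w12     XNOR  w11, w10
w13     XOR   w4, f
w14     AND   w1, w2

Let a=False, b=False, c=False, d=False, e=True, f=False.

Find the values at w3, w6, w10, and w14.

w3 = False, w6 = False, w10 = True, w14 = False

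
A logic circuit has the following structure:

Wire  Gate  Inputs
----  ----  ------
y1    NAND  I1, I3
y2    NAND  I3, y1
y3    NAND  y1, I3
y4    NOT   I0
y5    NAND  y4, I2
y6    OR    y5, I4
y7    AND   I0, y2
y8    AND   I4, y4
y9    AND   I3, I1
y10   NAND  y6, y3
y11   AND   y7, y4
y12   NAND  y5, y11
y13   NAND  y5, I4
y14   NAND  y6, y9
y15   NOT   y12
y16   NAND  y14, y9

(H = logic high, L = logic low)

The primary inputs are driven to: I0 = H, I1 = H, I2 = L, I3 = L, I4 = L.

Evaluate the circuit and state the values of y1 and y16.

y1 = H; y16 = H

y1 = I1 NAND I3 = H NAND L = H
y4 = NOT I0 = NOT H = L
y5 = y4 NAND I2 = L NAND L = H
y6 = y5 OR I4 = H OR L = H
y9 = I3 AND I1 = L AND H = L
y14 = y6 NAND y9 = H NAND L = H
y16 = y14 NAND y9 = H NAND L = H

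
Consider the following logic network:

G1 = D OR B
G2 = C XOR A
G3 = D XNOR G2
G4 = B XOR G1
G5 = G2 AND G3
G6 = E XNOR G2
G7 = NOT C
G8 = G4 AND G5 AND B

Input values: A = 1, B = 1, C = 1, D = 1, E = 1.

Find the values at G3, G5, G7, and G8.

G3 = 0; G5 = 0; G7 = 0; G8 = 0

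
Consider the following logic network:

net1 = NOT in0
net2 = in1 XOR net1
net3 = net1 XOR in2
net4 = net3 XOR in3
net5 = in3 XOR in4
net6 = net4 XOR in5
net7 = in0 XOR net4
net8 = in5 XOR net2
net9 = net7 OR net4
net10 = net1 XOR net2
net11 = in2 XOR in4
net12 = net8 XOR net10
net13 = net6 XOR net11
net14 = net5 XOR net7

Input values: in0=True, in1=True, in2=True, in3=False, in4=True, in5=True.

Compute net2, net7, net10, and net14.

net2 = True, net7 = False, net10 = True, net14 = True

net1 = NOT in0 = NOT True = False
net2 = in1 XOR net1 = True XOR False = True
net3 = net1 XOR in2 = False XOR True = True
net4 = net3 XOR in3 = True XOR False = True
net5 = in3 XOR in4 = False XOR True = True
net7 = in0 XOR net4 = True XOR True = False
net10 = net1 XOR net2 = False XOR True = True
net14 = net5 XOR net7 = True XOR False = True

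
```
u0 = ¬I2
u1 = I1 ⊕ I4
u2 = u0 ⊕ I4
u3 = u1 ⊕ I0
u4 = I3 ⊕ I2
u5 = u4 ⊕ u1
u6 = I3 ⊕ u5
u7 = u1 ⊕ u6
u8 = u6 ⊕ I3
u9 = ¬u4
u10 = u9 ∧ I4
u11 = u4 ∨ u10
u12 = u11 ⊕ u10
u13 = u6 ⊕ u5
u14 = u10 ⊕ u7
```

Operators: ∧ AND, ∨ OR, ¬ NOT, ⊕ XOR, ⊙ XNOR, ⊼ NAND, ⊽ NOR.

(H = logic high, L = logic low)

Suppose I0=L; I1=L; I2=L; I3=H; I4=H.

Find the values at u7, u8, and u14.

u7 = L, u8 = L, u14 = L

u1 = I1 XOR I4 = L XOR H = H
u4 = I3 XOR I2 = H XOR L = H
u5 = u4 XOR u1 = H XOR H = L
u6 = I3 XOR u5 = H XOR L = H
u7 = u1 XOR u6 = H XOR H = L
u8 = u6 XOR I3 = H XOR H = L
u9 = NOT u4 = NOT H = L
u10 = u9 AND I4 = L AND H = L
u14 = u10 XOR u7 = L XOR L = L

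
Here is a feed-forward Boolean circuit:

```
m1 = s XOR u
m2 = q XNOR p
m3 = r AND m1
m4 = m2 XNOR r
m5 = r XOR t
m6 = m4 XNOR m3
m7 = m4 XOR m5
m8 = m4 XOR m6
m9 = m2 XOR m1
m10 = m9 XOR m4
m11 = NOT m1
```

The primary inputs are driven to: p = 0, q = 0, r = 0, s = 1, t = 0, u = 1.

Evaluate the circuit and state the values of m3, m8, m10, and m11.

m3 = 0; m8 = 1; m10 = 1; m11 = 1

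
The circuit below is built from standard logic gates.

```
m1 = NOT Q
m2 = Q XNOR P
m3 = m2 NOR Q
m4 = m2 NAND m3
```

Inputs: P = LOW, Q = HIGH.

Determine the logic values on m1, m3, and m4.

m1 = NOT Q = NOT HIGH = LOW
m2 = Q XNOR P = HIGH XNOR LOW = LOW
m3 = m2 NOR Q = LOW NOR HIGH = LOW
m4 = m2 NAND m3 = LOW NAND LOW = HIGH

m1 = LOW; m3 = LOW; m4 = HIGH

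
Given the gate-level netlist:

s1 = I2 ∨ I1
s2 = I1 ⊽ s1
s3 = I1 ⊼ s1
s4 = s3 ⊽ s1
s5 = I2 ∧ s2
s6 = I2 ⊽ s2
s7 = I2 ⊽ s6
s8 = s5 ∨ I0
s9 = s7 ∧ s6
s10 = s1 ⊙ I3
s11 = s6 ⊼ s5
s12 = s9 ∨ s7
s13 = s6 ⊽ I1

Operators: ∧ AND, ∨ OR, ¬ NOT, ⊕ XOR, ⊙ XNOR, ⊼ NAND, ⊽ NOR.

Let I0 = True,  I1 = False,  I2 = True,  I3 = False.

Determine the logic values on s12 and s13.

s12 = False; s13 = True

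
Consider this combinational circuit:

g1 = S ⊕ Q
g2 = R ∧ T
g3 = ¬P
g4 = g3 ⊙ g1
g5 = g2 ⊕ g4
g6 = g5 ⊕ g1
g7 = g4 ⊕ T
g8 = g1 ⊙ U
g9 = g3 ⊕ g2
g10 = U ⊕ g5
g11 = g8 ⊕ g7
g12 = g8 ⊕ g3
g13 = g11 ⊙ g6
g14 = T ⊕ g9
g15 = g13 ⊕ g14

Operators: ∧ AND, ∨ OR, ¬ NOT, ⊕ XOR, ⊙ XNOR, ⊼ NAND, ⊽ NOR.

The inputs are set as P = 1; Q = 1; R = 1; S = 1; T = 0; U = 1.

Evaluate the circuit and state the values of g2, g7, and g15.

g2 = 0; g7 = 1; g15 = 1

g1 = S XOR Q = 1 XOR 1 = 0
g2 = R AND T = 1 AND 0 = 0
g3 = NOT P = NOT 1 = 0
g4 = g3 XNOR g1 = 0 XNOR 0 = 1
g5 = g2 XOR g4 = 0 XOR 1 = 1
g6 = g5 XOR g1 = 1 XOR 0 = 1
g7 = g4 XOR T = 1 XOR 0 = 1
g8 = g1 XNOR U = 0 XNOR 1 = 0
g9 = g3 XOR g2 = 0 XOR 0 = 0
g11 = g8 XOR g7 = 0 XOR 1 = 1
g13 = g11 XNOR g6 = 1 XNOR 1 = 1
g14 = T XOR g9 = 0 XOR 0 = 0
g15 = g13 XOR g14 = 1 XOR 0 = 1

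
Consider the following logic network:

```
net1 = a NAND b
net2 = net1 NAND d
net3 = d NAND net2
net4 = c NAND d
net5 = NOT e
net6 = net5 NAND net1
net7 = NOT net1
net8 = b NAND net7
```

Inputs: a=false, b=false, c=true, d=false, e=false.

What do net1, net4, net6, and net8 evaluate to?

net1 = true  net4 = true  net6 = false  net8 = true

net1 = a NAND b = false NAND false = true
net4 = c NAND d = true NAND false = true
net5 = NOT e = NOT false = true
net6 = net5 NAND net1 = true NAND true = false
net7 = NOT net1 = NOT true = false
net8 = b NAND net7 = false NAND false = true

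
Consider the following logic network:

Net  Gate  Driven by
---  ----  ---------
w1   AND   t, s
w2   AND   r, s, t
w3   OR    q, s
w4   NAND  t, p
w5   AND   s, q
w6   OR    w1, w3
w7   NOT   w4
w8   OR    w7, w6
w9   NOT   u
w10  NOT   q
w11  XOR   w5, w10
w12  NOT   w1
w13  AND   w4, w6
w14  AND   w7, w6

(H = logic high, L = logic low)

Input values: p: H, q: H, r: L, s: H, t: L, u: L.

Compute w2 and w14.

w2 = L, w14 = L

w1 = t AND s = L AND H = L
w2 = r AND s AND t = L AND H AND L = L
w3 = q OR s = H OR H = H
w4 = t NAND p = L NAND H = H
w6 = w1 OR w3 = L OR H = H
w7 = NOT w4 = NOT H = L
w14 = w7 AND w6 = L AND H = L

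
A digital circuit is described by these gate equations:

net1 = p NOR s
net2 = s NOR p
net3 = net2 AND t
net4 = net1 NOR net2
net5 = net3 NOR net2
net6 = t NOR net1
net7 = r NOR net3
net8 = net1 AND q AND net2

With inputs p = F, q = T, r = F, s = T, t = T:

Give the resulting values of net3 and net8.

net1 = p NOR s = F NOR T = F
net2 = s NOR p = T NOR F = F
net3 = net2 AND t = F AND T = F
net8 = net1 AND q AND net2 = F AND T AND F = F

net3 = F  net8 = F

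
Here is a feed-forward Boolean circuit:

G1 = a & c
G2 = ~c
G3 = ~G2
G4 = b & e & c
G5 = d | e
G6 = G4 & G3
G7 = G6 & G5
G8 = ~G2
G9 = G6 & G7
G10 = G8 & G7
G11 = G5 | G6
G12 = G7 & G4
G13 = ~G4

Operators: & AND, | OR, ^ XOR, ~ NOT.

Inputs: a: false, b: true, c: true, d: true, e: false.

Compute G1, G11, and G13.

G1 = a AND c = false AND true = false
G2 = NOT c = NOT true = false
G3 = NOT G2 = NOT false = true
G4 = b AND e AND c = true AND false AND true = false
G5 = d OR e = true OR false = true
G6 = G4 AND G3 = false AND true = false
G11 = G5 OR G6 = true OR false = true
G13 = NOT G4 = NOT false = true

G1 = false  G11 = true  G13 = true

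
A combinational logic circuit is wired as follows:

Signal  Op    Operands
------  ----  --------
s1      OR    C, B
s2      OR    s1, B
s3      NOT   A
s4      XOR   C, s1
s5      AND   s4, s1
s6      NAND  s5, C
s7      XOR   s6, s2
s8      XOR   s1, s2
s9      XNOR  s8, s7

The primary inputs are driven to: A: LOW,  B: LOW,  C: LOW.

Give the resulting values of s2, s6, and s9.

s1 = C OR B = LOW OR LOW = LOW
s2 = s1 OR B = LOW OR LOW = LOW
s4 = C XOR s1 = LOW XOR LOW = LOW
s5 = s4 AND s1 = LOW AND LOW = LOW
s6 = s5 NAND C = LOW NAND LOW = HIGH
s7 = s6 XOR s2 = HIGH XOR LOW = HIGH
s8 = s1 XOR s2 = LOW XOR LOW = LOW
s9 = s8 XNOR s7 = LOW XNOR HIGH = LOW

s2 = LOW, s6 = HIGH, s9 = LOW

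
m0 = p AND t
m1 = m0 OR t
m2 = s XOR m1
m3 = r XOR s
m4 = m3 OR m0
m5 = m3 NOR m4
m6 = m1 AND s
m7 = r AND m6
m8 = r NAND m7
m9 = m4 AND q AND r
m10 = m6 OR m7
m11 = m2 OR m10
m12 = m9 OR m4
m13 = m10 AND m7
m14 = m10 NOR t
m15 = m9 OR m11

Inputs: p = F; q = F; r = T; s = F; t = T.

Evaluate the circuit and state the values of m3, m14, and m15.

m3 = T  m14 = F  m15 = T

m0 = p AND t = F AND T = F
m1 = m0 OR t = F OR T = T
m2 = s XOR m1 = F XOR T = T
m3 = r XOR s = T XOR F = T
m4 = m3 OR m0 = T OR F = T
m6 = m1 AND s = T AND F = F
m7 = r AND m6 = T AND F = F
m9 = m4 AND q AND r = T AND F AND T = F
m10 = m6 OR m7 = F OR F = F
m11 = m2 OR m10 = T OR F = T
m14 = m10 NOR t = F NOR T = F
m15 = m9 OR m11 = F OR T = T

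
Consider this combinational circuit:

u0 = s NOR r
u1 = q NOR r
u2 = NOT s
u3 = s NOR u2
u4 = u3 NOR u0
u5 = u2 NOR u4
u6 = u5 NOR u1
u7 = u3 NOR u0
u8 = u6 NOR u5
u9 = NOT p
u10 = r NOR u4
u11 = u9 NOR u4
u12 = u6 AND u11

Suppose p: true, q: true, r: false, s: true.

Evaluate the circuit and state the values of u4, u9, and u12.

u0 = s NOR r = true NOR false = false
u1 = q NOR r = true NOR false = false
u2 = NOT s = NOT true = false
u3 = s NOR u2 = true NOR false = false
u4 = u3 NOR u0 = false NOR false = true
u5 = u2 NOR u4 = false NOR true = false
u6 = u5 NOR u1 = false NOR false = true
u9 = NOT p = NOT true = false
u11 = u9 NOR u4 = false NOR true = false
u12 = u6 AND u11 = true AND false = false

u4 = true  u9 = false  u12 = false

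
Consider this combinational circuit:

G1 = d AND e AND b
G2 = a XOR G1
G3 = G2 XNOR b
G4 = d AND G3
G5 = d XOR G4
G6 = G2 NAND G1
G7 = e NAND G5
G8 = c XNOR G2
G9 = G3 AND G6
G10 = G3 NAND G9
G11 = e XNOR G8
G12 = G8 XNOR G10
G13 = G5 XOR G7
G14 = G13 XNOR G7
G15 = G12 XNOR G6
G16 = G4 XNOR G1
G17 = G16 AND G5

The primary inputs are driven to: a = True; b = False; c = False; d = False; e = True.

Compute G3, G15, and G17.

G1 = d AND e AND b = False AND True AND False = False
G2 = a XOR G1 = True XOR False = True
G3 = G2 XNOR b = True XNOR False = False
G4 = d AND G3 = False AND False = False
G5 = d XOR G4 = False XOR False = False
G6 = G2 NAND G1 = True NAND False = True
G8 = c XNOR G2 = False XNOR True = False
G9 = G3 AND G6 = False AND True = False
G10 = G3 NAND G9 = False NAND False = True
G12 = G8 XNOR G10 = False XNOR True = False
G15 = G12 XNOR G6 = False XNOR True = False
G16 = G4 XNOR G1 = False XNOR False = True
G17 = G16 AND G5 = True AND False = False

G3 = False, G15 = False, G17 = False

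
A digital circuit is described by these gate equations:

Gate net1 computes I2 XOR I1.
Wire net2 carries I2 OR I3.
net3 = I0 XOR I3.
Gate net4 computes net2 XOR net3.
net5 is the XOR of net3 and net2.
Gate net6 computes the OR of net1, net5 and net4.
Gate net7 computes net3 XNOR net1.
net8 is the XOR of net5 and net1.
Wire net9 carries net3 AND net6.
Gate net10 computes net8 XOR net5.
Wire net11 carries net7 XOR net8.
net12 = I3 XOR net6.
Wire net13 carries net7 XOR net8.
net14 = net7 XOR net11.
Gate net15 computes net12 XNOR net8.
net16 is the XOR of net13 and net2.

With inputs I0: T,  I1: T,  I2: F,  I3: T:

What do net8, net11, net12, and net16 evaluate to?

net1 = I2 XOR I1 = F XOR T = T
net2 = I2 OR I3 = F OR T = T
net3 = I0 XOR I3 = T XOR T = F
net4 = net2 XOR net3 = T XOR F = T
net5 = net3 XOR net2 = F XOR T = T
net6 = net1 OR net5 OR net4 = T OR T OR T = T
net7 = net3 XNOR net1 = F XNOR T = F
net8 = net5 XOR net1 = T XOR T = F
net11 = net7 XOR net8 = F XOR F = F
net12 = I3 XOR net6 = T XOR T = F
net13 = net7 XOR net8 = F XOR F = F
net16 = net13 XOR net2 = F XOR T = T

net8 = F  net11 = F  net12 = F  net16 = T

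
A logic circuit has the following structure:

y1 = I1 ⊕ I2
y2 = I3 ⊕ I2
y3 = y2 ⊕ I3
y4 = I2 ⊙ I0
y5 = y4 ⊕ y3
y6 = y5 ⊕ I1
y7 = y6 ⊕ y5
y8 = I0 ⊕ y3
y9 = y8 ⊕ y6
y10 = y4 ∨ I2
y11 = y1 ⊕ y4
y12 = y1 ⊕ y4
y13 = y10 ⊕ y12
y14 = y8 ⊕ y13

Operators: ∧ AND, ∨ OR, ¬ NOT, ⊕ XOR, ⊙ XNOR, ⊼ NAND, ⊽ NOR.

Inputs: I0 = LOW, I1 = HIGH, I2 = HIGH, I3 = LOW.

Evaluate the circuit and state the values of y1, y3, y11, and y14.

y1 = I1 XOR I2 = HIGH XOR HIGH = LOW
y2 = I3 XOR I2 = LOW XOR HIGH = HIGH
y3 = y2 XOR I3 = HIGH XOR LOW = HIGH
y4 = I2 XNOR I0 = HIGH XNOR LOW = LOW
y8 = I0 XOR y3 = LOW XOR HIGH = HIGH
y10 = y4 OR I2 = LOW OR HIGH = HIGH
y11 = y1 XOR y4 = LOW XOR LOW = LOW
y12 = y1 XOR y4 = LOW XOR LOW = LOW
y13 = y10 XOR y12 = HIGH XOR LOW = HIGH
y14 = y8 XOR y13 = HIGH XOR HIGH = LOW

y1 = LOW; y3 = HIGH; y11 = LOW; y14 = LOW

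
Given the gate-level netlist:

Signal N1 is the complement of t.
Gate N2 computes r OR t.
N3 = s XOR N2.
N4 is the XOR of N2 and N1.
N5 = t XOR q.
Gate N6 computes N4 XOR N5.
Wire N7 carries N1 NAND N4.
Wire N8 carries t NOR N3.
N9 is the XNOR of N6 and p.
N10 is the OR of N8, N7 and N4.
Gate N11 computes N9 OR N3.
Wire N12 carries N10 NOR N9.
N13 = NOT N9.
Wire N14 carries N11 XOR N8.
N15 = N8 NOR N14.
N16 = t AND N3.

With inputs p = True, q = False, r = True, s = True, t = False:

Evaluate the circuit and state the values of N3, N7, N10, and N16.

N3 = False; N7 = True; N10 = True; N16 = False

N1 = NOT t = NOT False = True
N2 = r OR t = True OR False = True
N3 = s XOR N2 = True XOR True = False
N4 = N2 XOR N1 = True XOR True = False
N7 = N1 NAND N4 = True NAND False = True
N8 = t NOR N3 = False NOR False = True
N10 = N8 OR N7 OR N4 = True OR True OR False = True
N16 = t AND N3 = False AND False = False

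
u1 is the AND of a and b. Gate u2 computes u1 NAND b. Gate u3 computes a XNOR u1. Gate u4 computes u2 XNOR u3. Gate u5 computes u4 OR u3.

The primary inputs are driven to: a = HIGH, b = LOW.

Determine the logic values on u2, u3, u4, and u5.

u1 = a AND b = HIGH AND LOW = LOW
u2 = u1 NAND b = LOW NAND LOW = HIGH
u3 = a XNOR u1 = HIGH XNOR LOW = LOW
u4 = u2 XNOR u3 = HIGH XNOR LOW = LOW
u5 = u4 OR u3 = LOW OR LOW = LOW

u2 = HIGH; u3 = LOW; u4 = LOW; u5 = LOW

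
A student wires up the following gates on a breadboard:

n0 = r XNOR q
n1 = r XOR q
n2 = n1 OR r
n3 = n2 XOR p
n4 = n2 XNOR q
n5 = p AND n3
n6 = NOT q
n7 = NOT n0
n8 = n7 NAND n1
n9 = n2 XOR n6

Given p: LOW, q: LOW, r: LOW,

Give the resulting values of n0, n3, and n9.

n0 = r XNOR q = LOW XNOR LOW = HIGH
n1 = r XOR q = LOW XOR LOW = LOW
n2 = n1 OR r = LOW OR LOW = LOW
n3 = n2 XOR p = LOW XOR LOW = LOW
n6 = NOT q = NOT LOW = HIGH
n9 = n2 XOR n6 = LOW XOR HIGH = HIGH

n0 = HIGH; n3 = LOW; n9 = HIGH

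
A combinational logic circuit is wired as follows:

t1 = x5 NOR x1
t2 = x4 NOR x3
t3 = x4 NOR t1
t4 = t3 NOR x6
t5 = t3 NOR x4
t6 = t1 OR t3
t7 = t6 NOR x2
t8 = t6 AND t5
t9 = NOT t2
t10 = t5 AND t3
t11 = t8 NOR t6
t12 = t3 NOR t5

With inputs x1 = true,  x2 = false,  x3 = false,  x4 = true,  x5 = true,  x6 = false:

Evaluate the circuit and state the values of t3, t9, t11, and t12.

t1 = x5 NOR x1 = true NOR true = false
t2 = x4 NOR x3 = true NOR false = false
t3 = x4 NOR t1 = true NOR false = false
t5 = t3 NOR x4 = false NOR true = false
t6 = t1 OR t3 = false OR false = false
t8 = t6 AND t5 = false AND false = false
t9 = NOT t2 = NOT false = true
t11 = t8 NOR t6 = false NOR false = true
t12 = t3 NOR t5 = false NOR false = true

t3 = false; t9 = true; t11 = true; t12 = true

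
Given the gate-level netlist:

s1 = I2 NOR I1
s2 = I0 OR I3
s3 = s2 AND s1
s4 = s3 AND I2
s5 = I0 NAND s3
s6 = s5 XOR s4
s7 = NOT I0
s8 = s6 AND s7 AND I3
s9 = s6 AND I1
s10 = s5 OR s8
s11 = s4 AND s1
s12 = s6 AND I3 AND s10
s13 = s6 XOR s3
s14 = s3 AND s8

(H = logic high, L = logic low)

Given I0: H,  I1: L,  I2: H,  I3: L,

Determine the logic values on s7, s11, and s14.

s1 = I2 NOR I1 = H NOR L = L
s2 = I0 OR I3 = H OR L = H
s3 = s2 AND s1 = H AND L = L
s4 = s3 AND I2 = L AND H = L
s5 = I0 NAND s3 = H NAND L = H
s6 = s5 XOR s4 = H XOR L = H
s7 = NOT I0 = NOT H = L
s8 = s6 AND s7 AND I3 = H AND L AND L = L
s11 = s4 AND s1 = L AND L = L
s14 = s3 AND s8 = L AND L = L

s7 = L; s11 = L; s14 = L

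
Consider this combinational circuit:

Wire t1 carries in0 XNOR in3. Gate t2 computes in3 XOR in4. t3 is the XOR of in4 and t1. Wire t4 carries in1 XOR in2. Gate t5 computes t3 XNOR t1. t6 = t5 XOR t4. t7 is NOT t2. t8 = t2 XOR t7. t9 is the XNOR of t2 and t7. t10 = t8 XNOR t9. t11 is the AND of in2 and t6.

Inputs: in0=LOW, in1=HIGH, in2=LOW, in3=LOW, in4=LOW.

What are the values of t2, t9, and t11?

t2 = LOW, t9 = LOW, t11 = LOW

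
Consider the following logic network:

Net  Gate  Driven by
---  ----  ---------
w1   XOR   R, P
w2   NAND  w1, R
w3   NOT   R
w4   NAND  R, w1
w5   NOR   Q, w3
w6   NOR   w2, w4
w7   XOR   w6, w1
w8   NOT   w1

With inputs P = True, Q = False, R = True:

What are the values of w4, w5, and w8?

w4 = True; w5 = True; w8 = True

w1 = R XOR P = True XOR True = False
w3 = NOT R = NOT True = False
w4 = R NAND w1 = True NAND False = True
w5 = Q NOR w3 = False NOR False = True
w8 = NOT w1 = NOT False = True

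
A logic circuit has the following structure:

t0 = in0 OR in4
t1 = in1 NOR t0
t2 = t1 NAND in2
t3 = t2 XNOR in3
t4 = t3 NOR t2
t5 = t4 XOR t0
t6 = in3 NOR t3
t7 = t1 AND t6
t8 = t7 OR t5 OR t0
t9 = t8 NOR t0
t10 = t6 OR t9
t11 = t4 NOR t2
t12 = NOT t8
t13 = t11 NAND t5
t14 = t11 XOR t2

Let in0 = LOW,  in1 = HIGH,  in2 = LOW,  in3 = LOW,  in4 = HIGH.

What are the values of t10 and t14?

t10 = HIGH, t14 = HIGH

t0 = in0 OR in4 = LOW OR HIGH = HIGH
t1 = in1 NOR t0 = HIGH NOR HIGH = LOW
t2 = t1 NAND in2 = LOW NAND LOW = HIGH
t3 = t2 XNOR in3 = HIGH XNOR LOW = LOW
t4 = t3 NOR t2 = LOW NOR HIGH = LOW
t5 = t4 XOR t0 = LOW XOR HIGH = HIGH
t6 = in3 NOR t3 = LOW NOR LOW = HIGH
t7 = t1 AND t6 = LOW AND HIGH = LOW
t8 = t7 OR t5 OR t0 = LOW OR HIGH OR HIGH = HIGH
t9 = t8 NOR t0 = HIGH NOR HIGH = LOW
t10 = t6 OR t9 = HIGH OR LOW = HIGH
t11 = t4 NOR t2 = LOW NOR HIGH = LOW
t14 = t11 XOR t2 = LOW XOR HIGH = HIGH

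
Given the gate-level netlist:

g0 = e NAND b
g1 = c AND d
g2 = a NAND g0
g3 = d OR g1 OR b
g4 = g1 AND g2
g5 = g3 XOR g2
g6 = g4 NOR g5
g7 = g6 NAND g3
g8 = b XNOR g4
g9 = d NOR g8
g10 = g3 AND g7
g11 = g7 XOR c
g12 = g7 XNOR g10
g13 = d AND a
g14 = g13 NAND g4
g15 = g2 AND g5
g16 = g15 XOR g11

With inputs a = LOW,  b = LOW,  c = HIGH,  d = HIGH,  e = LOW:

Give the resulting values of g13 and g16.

g0 = e NAND b = LOW NAND LOW = HIGH
g1 = c AND d = HIGH AND HIGH = HIGH
g2 = a NAND g0 = LOW NAND HIGH = HIGH
g3 = d OR g1 OR b = HIGH OR HIGH OR LOW = HIGH
g4 = g1 AND g2 = HIGH AND HIGH = HIGH
g5 = g3 XOR g2 = HIGH XOR HIGH = LOW
g6 = g4 NOR g5 = HIGH NOR LOW = LOW
g7 = g6 NAND g3 = LOW NAND HIGH = HIGH
g11 = g7 XOR c = HIGH XOR HIGH = LOW
g13 = d AND a = HIGH AND LOW = LOW
g15 = g2 AND g5 = HIGH AND LOW = LOW
g16 = g15 XOR g11 = LOW XOR LOW = LOW

g13 = LOW, g16 = LOW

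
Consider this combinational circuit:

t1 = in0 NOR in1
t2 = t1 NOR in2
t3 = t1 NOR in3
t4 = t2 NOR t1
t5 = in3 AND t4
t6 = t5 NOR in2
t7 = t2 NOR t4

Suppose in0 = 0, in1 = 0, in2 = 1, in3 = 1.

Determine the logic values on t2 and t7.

t1 = in0 NOR in1 = 0 NOR 0 = 1
t2 = t1 NOR in2 = 1 NOR 1 = 0
t4 = t2 NOR t1 = 0 NOR 1 = 0
t7 = t2 NOR t4 = 0 NOR 0 = 1

t2 = 0, t7 = 1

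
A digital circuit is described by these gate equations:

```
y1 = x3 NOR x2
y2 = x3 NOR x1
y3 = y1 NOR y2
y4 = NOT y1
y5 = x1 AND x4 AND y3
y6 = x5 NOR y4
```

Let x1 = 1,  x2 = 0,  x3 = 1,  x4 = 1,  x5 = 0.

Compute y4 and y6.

y4 = 1, y6 = 0

y1 = x3 NOR x2 = 1 NOR 0 = 0
y4 = NOT y1 = NOT 0 = 1
y6 = x5 NOR y4 = 0 NOR 1 = 0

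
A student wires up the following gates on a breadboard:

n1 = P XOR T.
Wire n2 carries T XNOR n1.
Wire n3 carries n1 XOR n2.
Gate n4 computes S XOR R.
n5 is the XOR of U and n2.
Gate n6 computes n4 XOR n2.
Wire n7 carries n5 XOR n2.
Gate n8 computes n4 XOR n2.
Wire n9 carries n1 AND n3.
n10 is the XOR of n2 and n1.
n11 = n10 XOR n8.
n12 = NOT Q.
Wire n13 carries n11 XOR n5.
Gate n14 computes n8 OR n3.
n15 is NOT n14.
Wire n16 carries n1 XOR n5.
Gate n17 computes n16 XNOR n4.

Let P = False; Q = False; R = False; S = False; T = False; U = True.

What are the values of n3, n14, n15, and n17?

n3 = True  n14 = True  n15 = False  n17 = True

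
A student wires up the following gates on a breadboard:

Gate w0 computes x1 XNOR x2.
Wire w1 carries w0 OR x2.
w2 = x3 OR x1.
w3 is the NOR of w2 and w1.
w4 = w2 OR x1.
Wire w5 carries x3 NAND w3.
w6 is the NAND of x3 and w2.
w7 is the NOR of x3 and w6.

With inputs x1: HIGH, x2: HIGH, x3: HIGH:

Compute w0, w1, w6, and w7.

w0 = x1 XNOR x2 = HIGH XNOR HIGH = HIGH
w1 = w0 OR x2 = HIGH OR HIGH = HIGH
w2 = x3 OR x1 = HIGH OR HIGH = HIGH
w6 = x3 NAND w2 = HIGH NAND HIGH = LOW
w7 = x3 NOR w6 = HIGH NOR LOW = LOW

w0 = HIGH, w1 = HIGH, w6 = LOW, w7 = LOW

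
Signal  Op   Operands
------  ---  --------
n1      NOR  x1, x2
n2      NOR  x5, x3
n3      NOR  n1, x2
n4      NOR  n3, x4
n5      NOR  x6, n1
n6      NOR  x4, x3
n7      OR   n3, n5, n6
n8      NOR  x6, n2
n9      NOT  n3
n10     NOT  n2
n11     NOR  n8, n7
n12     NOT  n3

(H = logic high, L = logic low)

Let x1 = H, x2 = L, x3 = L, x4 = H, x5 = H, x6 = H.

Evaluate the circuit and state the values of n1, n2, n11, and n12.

n1 = x1 NOR x2 = H NOR L = L
n2 = x5 NOR x3 = H NOR L = L
n3 = n1 NOR x2 = L NOR L = H
n5 = x6 NOR n1 = H NOR L = L
n6 = x4 NOR x3 = H NOR L = L
n7 = n3 OR n5 OR n6 = H OR L OR L = H
n8 = x6 NOR n2 = H NOR L = L
n11 = n8 NOR n7 = L NOR H = L
n12 = NOT n3 = NOT H = L

n1 = L  n2 = L  n11 = L  n12 = L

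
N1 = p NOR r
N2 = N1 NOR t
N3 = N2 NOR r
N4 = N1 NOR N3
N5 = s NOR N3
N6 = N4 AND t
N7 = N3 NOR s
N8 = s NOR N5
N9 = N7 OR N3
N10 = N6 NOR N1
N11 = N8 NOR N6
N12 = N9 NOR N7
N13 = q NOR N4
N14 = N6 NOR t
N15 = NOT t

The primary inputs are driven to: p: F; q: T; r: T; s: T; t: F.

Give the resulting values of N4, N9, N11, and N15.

N4 = T, N9 = F, N11 = T, N15 = T

N1 = p NOR r = F NOR T = F
N2 = N1 NOR t = F NOR F = T
N3 = N2 NOR r = T NOR T = F
N4 = N1 NOR N3 = F NOR F = T
N5 = s NOR N3 = T NOR F = F
N6 = N4 AND t = T AND F = F
N7 = N3 NOR s = F NOR T = F
N8 = s NOR N5 = T NOR F = F
N9 = N7 OR N3 = F OR F = F
N11 = N8 NOR N6 = F NOR F = T
N15 = NOT t = NOT F = T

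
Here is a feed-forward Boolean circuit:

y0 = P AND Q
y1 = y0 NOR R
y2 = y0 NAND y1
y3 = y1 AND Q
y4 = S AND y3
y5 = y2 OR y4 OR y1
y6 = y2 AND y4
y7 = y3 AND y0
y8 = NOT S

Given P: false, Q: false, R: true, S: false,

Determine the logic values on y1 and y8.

y1 = false, y8 = true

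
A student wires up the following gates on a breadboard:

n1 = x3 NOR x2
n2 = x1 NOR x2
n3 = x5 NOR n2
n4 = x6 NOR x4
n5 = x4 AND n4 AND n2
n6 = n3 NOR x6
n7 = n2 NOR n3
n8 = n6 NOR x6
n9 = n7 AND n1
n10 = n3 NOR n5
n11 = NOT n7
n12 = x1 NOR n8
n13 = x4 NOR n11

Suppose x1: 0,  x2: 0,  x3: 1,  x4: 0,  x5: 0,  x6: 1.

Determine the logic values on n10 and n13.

n10 = 1, n13 = 0

n2 = x1 NOR x2 = 0 NOR 0 = 1
n3 = x5 NOR n2 = 0 NOR 1 = 0
n4 = x6 NOR x4 = 1 NOR 0 = 0
n5 = x4 AND n4 AND n2 = 0 AND 0 AND 1 = 0
n7 = n2 NOR n3 = 1 NOR 0 = 0
n10 = n3 NOR n5 = 0 NOR 0 = 1
n11 = NOT n7 = NOT 0 = 1
n13 = x4 NOR n11 = 0 NOR 1 = 0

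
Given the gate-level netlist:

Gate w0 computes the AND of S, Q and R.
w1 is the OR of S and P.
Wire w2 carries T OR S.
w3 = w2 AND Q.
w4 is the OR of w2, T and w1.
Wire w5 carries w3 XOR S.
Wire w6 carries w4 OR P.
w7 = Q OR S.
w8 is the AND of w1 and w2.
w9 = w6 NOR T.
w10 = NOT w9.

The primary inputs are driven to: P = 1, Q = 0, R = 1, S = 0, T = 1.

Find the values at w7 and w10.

w1 = S OR P = 0 OR 1 = 1
w2 = T OR S = 1 OR 0 = 1
w4 = w2 OR T OR w1 = 1 OR 1 OR 1 = 1
w6 = w4 OR P = 1 OR 1 = 1
w7 = Q OR S = 0 OR 0 = 0
w9 = w6 NOR T = 1 NOR 1 = 0
w10 = NOT w9 = NOT 0 = 1

w7 = 0, w10 = 1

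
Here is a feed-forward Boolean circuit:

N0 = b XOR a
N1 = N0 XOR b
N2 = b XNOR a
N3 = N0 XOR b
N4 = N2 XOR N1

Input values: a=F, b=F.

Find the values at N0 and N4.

N0 = b XOR a = F XOR F = F
N1 = N0 XOR b = F XOR F = F
N2 = b XNOR a = F XNOR F = T
N4 = N2 XOR N1 = T XOR F = T

N0 = F  N4 = T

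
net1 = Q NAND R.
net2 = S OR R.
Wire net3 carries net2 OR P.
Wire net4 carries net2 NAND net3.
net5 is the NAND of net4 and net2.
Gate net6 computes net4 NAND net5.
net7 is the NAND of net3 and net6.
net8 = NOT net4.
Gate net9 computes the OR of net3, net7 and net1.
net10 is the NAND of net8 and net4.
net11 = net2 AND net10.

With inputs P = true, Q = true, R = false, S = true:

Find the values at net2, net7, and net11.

net2 = true, net7 = false, net11 = true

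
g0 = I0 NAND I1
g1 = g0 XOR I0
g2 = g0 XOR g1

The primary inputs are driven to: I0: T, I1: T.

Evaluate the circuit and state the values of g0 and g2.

g0 = I0 NAND I1 = T NAND T = F
g1 = g0 XOR I0 = F XOR T = T
g2 = g0 XOR g1 = F XOR T = T

g0 = F, g2 = T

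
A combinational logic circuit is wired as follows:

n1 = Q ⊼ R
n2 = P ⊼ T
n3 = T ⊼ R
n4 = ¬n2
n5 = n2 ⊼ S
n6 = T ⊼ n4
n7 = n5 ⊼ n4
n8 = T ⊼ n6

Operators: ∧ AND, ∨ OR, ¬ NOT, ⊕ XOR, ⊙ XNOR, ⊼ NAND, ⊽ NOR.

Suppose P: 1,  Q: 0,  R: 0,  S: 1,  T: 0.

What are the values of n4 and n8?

n2 = P NAND T = 1 NAND 0 = 1
n4 = NOT n2 = NOT 1 = 0
n6 = T NAND n4 = 0 NAND 0 = 1
n8 = T NAND n6 = 0 NAND 1 = 1

n4 = 0; n8 = 1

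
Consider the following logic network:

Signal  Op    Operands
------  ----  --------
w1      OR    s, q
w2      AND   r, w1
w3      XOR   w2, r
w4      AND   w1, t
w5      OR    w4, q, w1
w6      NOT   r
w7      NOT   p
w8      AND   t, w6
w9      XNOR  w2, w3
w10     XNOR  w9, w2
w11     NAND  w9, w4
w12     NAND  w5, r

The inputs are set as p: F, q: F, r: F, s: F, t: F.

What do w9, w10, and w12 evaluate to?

w9 = T; w10 = F; w12 = T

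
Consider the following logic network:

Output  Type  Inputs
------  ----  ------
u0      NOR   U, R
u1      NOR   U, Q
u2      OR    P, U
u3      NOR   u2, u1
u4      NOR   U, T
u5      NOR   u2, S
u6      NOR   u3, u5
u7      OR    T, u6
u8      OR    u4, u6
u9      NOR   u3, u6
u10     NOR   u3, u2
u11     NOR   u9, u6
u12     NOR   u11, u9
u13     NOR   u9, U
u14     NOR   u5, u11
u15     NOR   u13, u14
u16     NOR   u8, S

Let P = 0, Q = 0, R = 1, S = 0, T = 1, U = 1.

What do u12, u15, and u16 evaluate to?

u1 = U NOR Q = 1 NOR 0 = 0
u2 = P OR U = 0 OR 1 = 1
u3 = u2 NOR u1 = 1 NOR 0 = 0
u4 = U NOR T = 1 NOR 1 = 0
u5 = u2 NOR S = 1 NOR 0 = 0
u6 = u3 NOR u5 = 0 NOR 0 = 1
u8 = u4 OR u6 = 0 OR 1 = 1
u9 = u3 NOR u6 = 0 NOR 1 = 0
u11 = u9 NOR u6 = 0 NOR 1 = 0
u12 = u11 NOR u9 = 0 NOR 0 = 1
u13 = u9 NOR U = 0 NOR 1 = 0
u14 = u5 NOR u11 = 0 NOR 0 = 1
u15 = u13 NOR u14 = 0 NOR 1 = 0
u16 = u8 NOR S = 1 NOR 0 = 0

u12 = 1; u15 = 0; u16 = 0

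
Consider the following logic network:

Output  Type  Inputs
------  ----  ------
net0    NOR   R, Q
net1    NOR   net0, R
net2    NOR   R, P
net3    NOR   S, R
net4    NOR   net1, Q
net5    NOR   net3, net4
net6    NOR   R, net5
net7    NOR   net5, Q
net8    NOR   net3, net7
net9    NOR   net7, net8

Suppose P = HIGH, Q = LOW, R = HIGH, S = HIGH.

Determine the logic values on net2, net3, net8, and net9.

net0 = R NOR Q = HIGH NOR LOW = LOW
net1 = net0 NOR R = LOW NOR HIGH = LOW
net2 = R NOR P = HIGH NOR HIGH = LOW
net3 = S NOR R = HIGH NOR HIGH = LOW
net4 = net1 NOR Q = LOW NOR LOW = HIGH
net5 = net3 NOR net4 = LOW NOR HIGH = LOW
net7 = net5 NOR Q = LOW NOR LOW = HIGH
net8 = net3 NOR net7 = LOW NOR HIGH = LOW
net9 = net7 NOR net8 = HIGH NOR LOW = LOW

net2 = LOW, net3 = LOW, net8 = LOW, net9 = LOW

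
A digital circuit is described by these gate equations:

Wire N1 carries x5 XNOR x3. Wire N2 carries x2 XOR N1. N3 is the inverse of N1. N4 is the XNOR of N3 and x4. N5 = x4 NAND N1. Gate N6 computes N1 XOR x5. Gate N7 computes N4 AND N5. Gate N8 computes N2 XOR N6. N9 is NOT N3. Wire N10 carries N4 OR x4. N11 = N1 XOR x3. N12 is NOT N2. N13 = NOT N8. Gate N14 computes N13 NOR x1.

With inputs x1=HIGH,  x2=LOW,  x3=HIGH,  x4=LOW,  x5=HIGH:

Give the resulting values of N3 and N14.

N1 = x5 XNOR x3 = HIGH XNOR HIGH = HIGH
N2 = x2 XOR N1 = LOW XOR HIGH = HIGH
N3 = NOT N1 = NOT HIGH = LOW
N6 = N1 XOR x5 = HIGH XOR HIGH = LOW
N8 = N2 XOR N6 = HIGH XOR LOW = HIGH
N13 = NOT N8 = NOT HIGH = LOW
N14 = N13 NOR x1 = LOW NOR HIGH = LOW

N3 = LOW, N14 = LOW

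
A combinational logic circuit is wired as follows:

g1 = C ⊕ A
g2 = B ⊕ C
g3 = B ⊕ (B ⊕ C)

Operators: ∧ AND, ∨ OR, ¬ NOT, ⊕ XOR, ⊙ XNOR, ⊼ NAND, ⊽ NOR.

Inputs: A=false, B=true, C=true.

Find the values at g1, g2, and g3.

g1 = true; g2 = false; g3 = true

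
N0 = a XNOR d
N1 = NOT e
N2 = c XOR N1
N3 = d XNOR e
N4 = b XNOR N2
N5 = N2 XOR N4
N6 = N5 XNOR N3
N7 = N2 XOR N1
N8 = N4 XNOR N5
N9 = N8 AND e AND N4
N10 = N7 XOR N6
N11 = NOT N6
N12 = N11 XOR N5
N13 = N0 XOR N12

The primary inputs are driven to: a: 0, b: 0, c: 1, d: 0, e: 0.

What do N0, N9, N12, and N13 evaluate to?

N0 = a XNOR d = 0 XNOR 0 = 1
N1 = NOT e = NOT 0 = 1
N2 = c XOR N1 = 1 XOR 1 = 0
N3 = d XNOR e = 0 XNOR 0 = 1
N4 = b XNOR N2 = 0 XNOR 0 = 1
N5 = N2 XOR N4 = 0 XOR 1 = 1
N6 = N5 XNOR N3 = 1 XNOR 1 = 1
N8 = N4 XNOR N5 = 1 XNOR 1 = 1
N9 = N8 AND e AND N4 = 1 AND 0 AND 1 = 0
N11 = NOT N6 = NOT 1 = 0
N12 = N11 XOR N5 = 0 XOR 1 = 1
N13 = N0 XOR N12 = 1 XOR 1 = 0

N0 = 1; N9 = 0; N12 = 1; N13 = 0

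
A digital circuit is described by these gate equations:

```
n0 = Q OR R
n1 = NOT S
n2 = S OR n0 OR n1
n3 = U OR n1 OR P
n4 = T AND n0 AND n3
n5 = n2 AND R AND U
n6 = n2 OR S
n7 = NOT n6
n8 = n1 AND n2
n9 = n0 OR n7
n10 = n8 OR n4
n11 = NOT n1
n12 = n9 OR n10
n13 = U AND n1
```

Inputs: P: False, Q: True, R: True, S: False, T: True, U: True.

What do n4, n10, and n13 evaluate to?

n4 = True; n10 = True; n13 = True

n0 = Q OR R = True OR True = True
n1 = NOT S = NOT False = True
n2 = S OR n0 OR n1 = False OR True OR True = True
n3 = U OR n1 OR P = True OR True OR False = True
n4 = T AND n0 AND n3 = True AND True AND True = True
n8 = n1 AND n2 = True AND True = True
n10 = n8 OR n4 = True OR True = True
n13 = U AND n1 = True AND True = True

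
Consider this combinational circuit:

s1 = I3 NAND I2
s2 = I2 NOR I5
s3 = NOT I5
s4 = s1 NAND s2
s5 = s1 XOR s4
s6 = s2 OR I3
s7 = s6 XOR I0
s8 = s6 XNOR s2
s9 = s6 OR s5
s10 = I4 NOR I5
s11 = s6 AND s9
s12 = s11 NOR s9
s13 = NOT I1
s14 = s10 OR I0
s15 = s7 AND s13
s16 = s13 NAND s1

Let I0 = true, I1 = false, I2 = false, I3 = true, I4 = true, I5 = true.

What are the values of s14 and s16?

s1 = I3 NAND I2 = true NAND false = true
s10 = I4 NOR I5 = true NOR true = false
s13 = NOT I1 = NOT false = true
s14 = s10 OR I0 = false OR true = true
s16 = s13 NAND s1 = true NAND true = false

s14 = true  s16 = false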